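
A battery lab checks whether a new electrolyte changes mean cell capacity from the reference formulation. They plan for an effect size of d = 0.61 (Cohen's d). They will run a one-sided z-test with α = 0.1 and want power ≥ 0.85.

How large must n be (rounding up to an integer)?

For power 0.85 need Φ(δ − z_{0.1}) = 0.85, so δ = z_{0.1} + z_{0.15} = 1.282 + 1.036 = 2.318.
δ = d·√n ⇒ n = (δ/d)² = (2.318 / 0.61)² = 14.44.
Rounding up, n = 15.

n = 15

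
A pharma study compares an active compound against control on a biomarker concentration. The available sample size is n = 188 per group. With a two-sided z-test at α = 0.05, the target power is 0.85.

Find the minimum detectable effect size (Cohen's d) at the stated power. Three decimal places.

d ≈ 0.309

Required noncentrality: δ = z_{0.025} + z_{0.15} = 1.960 + 1.036 = 2.996.
(The second rejection-region term Φ(−δ − z_{α/2}) is negligible and dropped.)
δ = d·√(n/2) ⇒ d = δ/√(n/2) = 2.996/√(188/2) = 0.3091.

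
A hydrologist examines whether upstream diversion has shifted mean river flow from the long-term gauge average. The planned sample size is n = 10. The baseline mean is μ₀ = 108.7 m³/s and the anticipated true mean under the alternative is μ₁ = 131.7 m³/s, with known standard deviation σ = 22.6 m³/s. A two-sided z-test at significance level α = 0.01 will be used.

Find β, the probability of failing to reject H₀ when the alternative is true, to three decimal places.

Standardized effect: d = |μ₁ − μ₀| / σ = |131.7 − 108.7| / 22.6 = 1.0177
Noncentrality parameter: δ = d·√n = 1.0177 × √10 = 3.2182
Critical value for a two-sided test at α = 0.01: z_{α/2} = 2.576.
Power = Φ(δ − 2.576) + Φ(−δ − 2.576) = Φ(0.642) + Φ(-5.794) = 0.7397 + 0.0000 = 0.7397.
Type II error: β = 1 − power = 1 − 0.7397 = 0.2603.

β ≈ 0.260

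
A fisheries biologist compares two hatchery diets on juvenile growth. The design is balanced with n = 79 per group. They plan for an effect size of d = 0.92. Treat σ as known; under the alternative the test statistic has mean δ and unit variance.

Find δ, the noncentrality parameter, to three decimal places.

δ ≈ 5.782

δ = d·√(n/2) = 0.92 × √(79/2) = 5.7821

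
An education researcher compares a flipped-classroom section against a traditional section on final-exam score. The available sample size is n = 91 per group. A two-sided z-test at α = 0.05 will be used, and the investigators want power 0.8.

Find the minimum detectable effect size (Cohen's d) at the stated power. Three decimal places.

d ≈ 0.415

Need Φ(δ − 1.960) = 0.8, so δ = 1.960 + 0.842 = 2.802.
(Lower-tail contribution to power is negligible for δ > 0.)
δ = d·√(n/2) ⇒ d = δ/√(n/2) = 2.802/√(91/2) = 0.4153.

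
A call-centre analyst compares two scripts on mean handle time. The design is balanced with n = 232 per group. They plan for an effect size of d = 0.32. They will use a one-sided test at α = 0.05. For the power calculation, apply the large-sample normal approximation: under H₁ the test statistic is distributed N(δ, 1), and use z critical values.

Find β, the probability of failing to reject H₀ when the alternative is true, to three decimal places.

Noncentrality parameter: δ = d·√(n/2) = 0.32 × √(232/2) = 3.4465
One-sided α = 0.05 → critical value z_{0.05} = 1.645.
Power = P(Z > 1.645 − δ) = Φ(1.802) = 0.9642.
Type II error: β = 1 − power = 1 − 0.9642 = 0.0358.

β ≈ 0.036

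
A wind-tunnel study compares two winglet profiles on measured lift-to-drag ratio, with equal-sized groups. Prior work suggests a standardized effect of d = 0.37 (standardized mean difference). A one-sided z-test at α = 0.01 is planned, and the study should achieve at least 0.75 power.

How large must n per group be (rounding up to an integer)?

Set Φ(δ − 2.326) = 0.75; then δ − 2.326 = Φ⁻¹(0.75) = 0.674, giving δ = 3.001.
δ = d·√(n/2) ⇒ n = 2(δ/d)² = 2 × (3.001 / 0.37)² = 131.56.
Round up to the next whole unit.

n = 132 per group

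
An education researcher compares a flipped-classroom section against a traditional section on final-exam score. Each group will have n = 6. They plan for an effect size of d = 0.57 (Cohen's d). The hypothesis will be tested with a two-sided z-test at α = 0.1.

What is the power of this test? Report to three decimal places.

Noncentrality parameter: δ = d·√(n/2) = 0.57 × √(6/2) = 0.9873
Critical value for a two-sided test at α = 0.1: z_{α/2} = 1.645.
Power = Φ(δ − 1.645) + Φ(−δ − 1.645) = Φ(-0.658) + Φ(-2.632) = 0.2554 + 0.0042 = 0.2596.

Power ≈ 0.260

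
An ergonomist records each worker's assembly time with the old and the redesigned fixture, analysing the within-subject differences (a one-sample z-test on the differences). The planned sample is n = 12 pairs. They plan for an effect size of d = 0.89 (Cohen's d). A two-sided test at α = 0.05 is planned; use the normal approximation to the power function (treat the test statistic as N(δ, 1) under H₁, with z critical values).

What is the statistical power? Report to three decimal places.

Noncentrality parameter: δ = d·√n = 0.89 × √12 = 3.0831
Critical value for a two-sided test at α = 0.05: z_{α/2} = 1.960.
Power = Φ(δ − 1.960) + Φ(−δ − 1.960) = Φ(1.123) + Φ(-5.043) = 0.8693 + 0.0000 = 0.8693.

Power ≈ 0.869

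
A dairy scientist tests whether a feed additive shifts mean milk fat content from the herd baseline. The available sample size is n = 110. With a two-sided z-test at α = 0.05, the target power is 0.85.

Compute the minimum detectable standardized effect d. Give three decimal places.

d ≈ 0.286

Need Φ(δ − 1.960) = 0.85, so δ = 1.960 + 1.036 = 2.996.
(The second rejection-region term Φ(−δ − z_{α/2}) is negligible and dropped.)
δ = d·√n ⇒ d = δ/√n = 2.996/√110 = 0.2857.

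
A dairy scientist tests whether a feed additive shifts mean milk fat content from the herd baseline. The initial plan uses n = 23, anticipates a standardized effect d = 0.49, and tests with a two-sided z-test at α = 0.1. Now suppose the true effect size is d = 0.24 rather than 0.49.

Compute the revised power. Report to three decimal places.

Power ≈ 0.313

With d = 0.24: δ = d·√n = 0.24 × √23 = 1.1510. Critical value z_{0.05} = 1.645.
Revised power = Φ(δ − 1.645) + Φ(−δ − 1.645) = Φ(-0.494) + Φ(-2.796) = 0.3107 + 0.0026 = 0.3133.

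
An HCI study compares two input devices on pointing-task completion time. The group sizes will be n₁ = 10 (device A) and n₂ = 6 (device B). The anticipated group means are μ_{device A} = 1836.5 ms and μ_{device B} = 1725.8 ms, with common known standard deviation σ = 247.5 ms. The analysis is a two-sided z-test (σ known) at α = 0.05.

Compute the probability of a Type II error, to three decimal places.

β ≈ 0.861

Standardized effect: d = |μ_{device A} − μ_{device B}| / σ = |1836.5 − 1725.8| / 247.5 = 0.4473
Noncentrality parameter: δ = d / √(1/n₁ + 1/n₂) = 0.4473 / √(1/10 + 1/6) = 0.8661
Critical value for a two-sided test at α = 0.05: z_{α/2} = 1.960.
Power = Φ(δ − 1.960) + Φ(−δ − 1.960) = Φ(-1.094) + Φ(-2.826) = 0.1370 + 0.0024 = 0.1394.
Type II error: β = 1 − power = 1 − 0.1394 = 0.8606.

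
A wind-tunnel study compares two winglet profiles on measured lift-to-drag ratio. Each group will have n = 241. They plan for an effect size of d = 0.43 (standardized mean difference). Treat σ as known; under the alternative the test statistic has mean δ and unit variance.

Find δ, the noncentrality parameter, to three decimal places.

δ = d·√(n/2) = 0.43 × √(241/2) = 4.7202

δ ≈ 4.720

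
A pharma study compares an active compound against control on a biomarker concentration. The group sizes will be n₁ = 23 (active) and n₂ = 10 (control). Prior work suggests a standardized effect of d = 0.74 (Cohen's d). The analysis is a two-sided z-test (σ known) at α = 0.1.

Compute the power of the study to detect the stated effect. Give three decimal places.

Power ≈ 0.621

Noncentrality parameter: δ = d / √(1/n₁ + 1/n₂) = 0.74 / √(1/23 + 1/10) = 1.9536
Critical value for a two-sided test at α = 0.1: z_{α/2} = 1.645.
Power = Φ(δ − 1.645) + Φ(−δ − 1.645) = Φ(0.309) + Φ(-3.598) = 0.6212 + 0.0002 = 0.6214.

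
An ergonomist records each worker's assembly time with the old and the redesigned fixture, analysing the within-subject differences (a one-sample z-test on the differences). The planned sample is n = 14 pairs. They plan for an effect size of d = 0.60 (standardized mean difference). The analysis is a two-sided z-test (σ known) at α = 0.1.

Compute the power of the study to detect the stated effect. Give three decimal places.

Noncentrality parameter: δ = d·√n = 0.60 × √14 = 2.2450
Two-sided α = 0.1 → critical value z_{0.05} = 1.645.
Power = Φ(δ − 1.645) + Φ(−δ − 1.645) = Φ(0.600) + Φ(-3.890) = 0.7258 + 0.0001 = 0.7258.

Power ≈ 0.726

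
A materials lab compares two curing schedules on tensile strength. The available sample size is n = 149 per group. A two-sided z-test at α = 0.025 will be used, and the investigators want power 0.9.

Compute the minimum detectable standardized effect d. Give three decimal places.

d ≈ 0.408

Need Φ(δ − 2.241) = 0.9, so δ = 2.241 + 1.282 = 3.523.
(The second rejection-region term Φ(−δ − z_{α/2}) is negligible and dropped.)
δ = d·√(n/2) ⇒ d = δ/√(n/2) = 3.523/√(149/2) = 0.4082.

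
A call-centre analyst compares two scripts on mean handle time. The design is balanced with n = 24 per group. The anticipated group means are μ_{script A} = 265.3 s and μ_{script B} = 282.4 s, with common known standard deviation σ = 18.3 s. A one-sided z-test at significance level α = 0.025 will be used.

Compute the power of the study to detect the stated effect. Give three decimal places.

Standardized effect: d = |μ_{script A} − μ_{script B}| / σ = |265.3 − 282.4| / 18.3 = 0.9344
Noncentrality parameter: δ = d·√(n/2) = 0.9344 × √(24/2) = 3.2369
One-sided α = 0.025 → critical value z_{0.025} = 1.960.
Power = Φ(δ − 1.960) = Φ(1.277) = 0.8992.

Power ≈ 0.899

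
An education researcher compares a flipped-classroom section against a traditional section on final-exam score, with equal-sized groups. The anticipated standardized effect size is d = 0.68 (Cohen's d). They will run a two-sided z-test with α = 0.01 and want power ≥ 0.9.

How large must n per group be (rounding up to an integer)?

Set Φ(δ − 2.576) = 0.9; then δ − 2.576 = Φ⁻¹(0.9) = 1.282, giving δ = 3.857.
(The Φ(−δ − z_{α/2}) term is vanishingly small for δ > 0 and is dropped in the standard sample-size formula.)
δ = d·√(n/2) ⇒ n = 2(δ/d)² = 2 × (3.857 / 0.68)² = 64.36.
Round up to the next whole unit.

n = 65 per group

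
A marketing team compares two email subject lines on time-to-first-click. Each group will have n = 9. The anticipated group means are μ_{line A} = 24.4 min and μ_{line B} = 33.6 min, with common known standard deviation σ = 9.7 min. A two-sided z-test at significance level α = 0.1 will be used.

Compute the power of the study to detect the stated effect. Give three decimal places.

Standardized effect: d = |μ_{line A} − μ_{line B}| / σ = |24.4 − 33.6| / 9.7 = 0.9485
Noncentrality parameter: δ = d·√(n/2) = 0.9485 × √(9/2) = 2.0120
Critical value for a two-sided test at α = 0.1: z_{α/2} = 1.645.
Power = Φ(δ − 1.645) + Φ(−δ − 1.645) = Φ(0.367) + Φ(-3.657) = 0.6432 + 0.0001 = 0.6434.

Power ≈ 0.643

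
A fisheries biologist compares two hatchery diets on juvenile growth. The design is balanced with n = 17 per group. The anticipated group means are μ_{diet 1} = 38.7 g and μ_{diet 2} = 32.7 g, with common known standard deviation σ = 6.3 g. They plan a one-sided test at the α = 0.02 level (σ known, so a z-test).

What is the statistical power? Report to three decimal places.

Standardized effect: d = |μ_{diet 1} − μ_{diet 2}| / σ = |38.7 − 32.7| / 6.3 = 0.9524
Noncentrality parameter: δ = d·√(n/2) = 0.9524 × √(17/2) = 2.7766
One-sided α = 0.02 → critical value z_{0.02} = 2.054.
Power = P(Z > 2.054 − δ) = Φ(0.723) = 0.7651.

Power ≈ 0.765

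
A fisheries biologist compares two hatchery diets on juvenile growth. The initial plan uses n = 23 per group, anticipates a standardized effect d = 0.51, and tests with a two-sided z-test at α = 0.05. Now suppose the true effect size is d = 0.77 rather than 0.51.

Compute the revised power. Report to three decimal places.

With d = 0.77: δ = d·√(n/2) = 0.77 × √(23/2) = 2.6112. Critical value z_{0.025} = 1.960.
Revised power = Φ(δ − 1.960) + Φ(−δ − 1.960) = Φ(0.651) + Φ(-4.571) = 0.7426 + 0.0000 = 0.7426.

Power ≈ 0.743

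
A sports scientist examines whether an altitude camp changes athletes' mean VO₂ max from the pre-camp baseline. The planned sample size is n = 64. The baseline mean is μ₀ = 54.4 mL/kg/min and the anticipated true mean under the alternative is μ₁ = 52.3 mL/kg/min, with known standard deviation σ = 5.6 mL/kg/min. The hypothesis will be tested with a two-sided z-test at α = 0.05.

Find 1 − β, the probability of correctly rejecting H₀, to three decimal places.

Power ≈ 0.851

Standardized effect: d = |μ₁ − μ₀| / σ = |52.3 − 54.4| / 5.6 = 0.3750
Noncentrality parameter: δ = d·√n = 0.3750 × √64 = 3.0000
Two-sided α = 0.05 → critical value z_{0.025} = 1.960.
Power = Φ(δ − 1.960) + Φ(−δ − 1.960) = Φ(1.040) + Φ(-4.960) = 0.8508 + 0.0000 = 0.8508.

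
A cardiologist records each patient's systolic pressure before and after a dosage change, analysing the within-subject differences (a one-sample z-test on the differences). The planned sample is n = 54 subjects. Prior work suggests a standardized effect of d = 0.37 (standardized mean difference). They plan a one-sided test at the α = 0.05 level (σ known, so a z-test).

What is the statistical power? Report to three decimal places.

Noncentrality parameter: λ = d·√n = 0.37 × √54 = 2.7189
Critical value for a one-sided test at α = 0.05: z_α = 1.645.
Power = P(Z > 1.645 − λ) = Φ(1.074) = 0.8586.

Power ≈ 0.859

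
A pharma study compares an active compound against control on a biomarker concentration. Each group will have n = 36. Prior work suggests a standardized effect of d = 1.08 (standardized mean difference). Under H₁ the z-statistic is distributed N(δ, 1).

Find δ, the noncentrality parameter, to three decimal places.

δ ≈ 4.582

δ = d·√(n/2) = 1.08 × √(36/2) = 4.5821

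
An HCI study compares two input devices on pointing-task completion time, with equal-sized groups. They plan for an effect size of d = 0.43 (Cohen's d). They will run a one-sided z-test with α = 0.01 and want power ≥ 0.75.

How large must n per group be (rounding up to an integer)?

For power 0.75 need Φ(δ − z_{0.01}) = 0.75, so δ = z_{0.01} + z_{0.25} = 2.326 + 0.674 = 3.001.
δ = d·√(n/2) ⇒ n = 2(δ/d)² = 2 × (3.001 / 0.43)² = 97.40.
Rounding up, n = 98 per group.

n = 98 per group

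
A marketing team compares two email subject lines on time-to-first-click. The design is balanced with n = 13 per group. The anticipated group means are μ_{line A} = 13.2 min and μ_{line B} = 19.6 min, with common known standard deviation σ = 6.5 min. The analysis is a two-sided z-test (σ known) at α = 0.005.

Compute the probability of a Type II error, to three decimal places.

β ≈ 0.617

Standardized effect: d = |μ_{line A} − μ_{line B}| / σ = |13.2 − 19.6| / 6.5 = 0.9846
Noncentrality parameter: δ = d·√(n/2) = 0.9846 × √(13/2) = 2.5103
Two-sided α = 0.005 → critical value z_{0.0025} = 2.807.
Power = Φ(δ − 2.807) + Φ(−δ − 2.807) = Φ(-0.297) + Φ(-5.317) = 0.3833 + 0.0000 = 0.3833.
Type II error: β = 1 − power = 1 − 0.3833 = 0.6167.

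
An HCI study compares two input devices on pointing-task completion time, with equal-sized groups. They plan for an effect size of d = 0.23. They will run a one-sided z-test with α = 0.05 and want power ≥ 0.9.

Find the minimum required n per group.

n = 324 per group

For power 0.9 need Φ(δ − z_{0.05}) = 0.9, so δ = z_{0.05} + z_{0.10} = 1.645 + 1.282 = 2.926.
δ = d·√(n/2) ⇒ n = 2(δ/d)² = 2 × (2.926 / 0.23)² = 323.77.
Round up to the next whole unit.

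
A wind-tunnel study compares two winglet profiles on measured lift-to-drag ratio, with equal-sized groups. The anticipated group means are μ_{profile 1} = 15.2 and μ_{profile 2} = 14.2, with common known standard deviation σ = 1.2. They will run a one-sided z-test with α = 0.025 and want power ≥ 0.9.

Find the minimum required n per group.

Standardized effect: d = |μ_{profile 1} − μ_{profile 2}| / σ = |15.2 − 14.2| / 1.2 = 0.8333
Set Φ(δ − 1.960) = 0.9; then δ − 1.960 = Φ⁻¹(0.9) = 1.282, giving δ = 3.242.
δ = d·√(n/2) ⇒ n = 2(δ/d)² = 2 × (3.242 / 0.8333)² = 30.26.
Round up to the next whole unit.

n = 31 per group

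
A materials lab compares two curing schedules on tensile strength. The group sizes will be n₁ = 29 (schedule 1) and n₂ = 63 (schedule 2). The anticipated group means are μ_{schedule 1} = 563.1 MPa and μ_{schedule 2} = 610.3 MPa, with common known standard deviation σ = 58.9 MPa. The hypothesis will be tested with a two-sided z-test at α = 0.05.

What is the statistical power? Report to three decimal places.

Power ≈ 0.946

Standardized effect: d = |μ_{schedule 1} − μ_{schedule 2}| / σ = |563.1 − 610.3| / 58.9 = 0.8014
Noncentrality parameter: δ = d / √(1/n₁ + 1/n₂) = 0.8014 / √(1/29 + 1/63) = 3.5711
Critical value for a two-sided test at α = 0.05: z_{α/2} = 1.960.
Power = Φ(δ − 1.960) + Φ(−δ − 1.960) = Φ(1.611) + Φ(-5.531) = 0.9464 + 0.0000 = 0.9464.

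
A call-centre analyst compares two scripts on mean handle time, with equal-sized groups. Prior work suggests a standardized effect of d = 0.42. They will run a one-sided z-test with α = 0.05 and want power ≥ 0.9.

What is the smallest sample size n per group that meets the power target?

n = 98 per group

For power 0.9 need Φ(δ − z_{0.05}) = 0.9, so δ = z_{0.05} + z_{0.10} = 1.645 + 1.282 = 2.926.
δ = d·√(n/2) ⇒ n = 2(δ/d)² = 2 × (2.926 / 0.42)² = 97.10.
Round up to the next whole unit.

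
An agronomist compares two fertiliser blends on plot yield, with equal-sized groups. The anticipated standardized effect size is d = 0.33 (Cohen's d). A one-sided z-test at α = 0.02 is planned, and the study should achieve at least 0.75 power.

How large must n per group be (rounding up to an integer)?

n = 137 per group

Set Φ(δ − 2.054) = 0.75; then δ − 2.054 = Φ⁻¹(0.75) = 0.674, giving δ = 2.728.
δ = d·√(n/2) ⇒ n = 2(δ/d)² = 2 × (2.728 / 0.33)² = 136.70.
Round up to the next whole unit.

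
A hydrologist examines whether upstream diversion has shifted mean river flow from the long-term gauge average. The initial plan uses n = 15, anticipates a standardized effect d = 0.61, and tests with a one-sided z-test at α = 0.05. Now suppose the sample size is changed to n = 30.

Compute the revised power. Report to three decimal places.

Power ≈ 0.955

With n = 30: δ = d·√n = 0.61 × √30 = 3.3411. Critical value z_{0.05} = 1.645.
Revised power = Φ(δ − 1.645) = Φ(1.696) = 0.9551.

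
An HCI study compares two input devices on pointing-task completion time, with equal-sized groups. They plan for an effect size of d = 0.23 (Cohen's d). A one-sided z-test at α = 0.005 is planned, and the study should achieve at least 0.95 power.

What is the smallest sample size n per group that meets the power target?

n = 674 per group

For power 0.95 need Φ(δ − z_{0.005}) = 0.95, so δ = z_{0.005} + z_{0.05} = 2.576 + 1.645 = 4.221.
δ = d·√(n/2) ⇒ n = 2(δ/d)² = 2 × (4.221 / 0.23)² = 673.50.
Round up to the next whole unit.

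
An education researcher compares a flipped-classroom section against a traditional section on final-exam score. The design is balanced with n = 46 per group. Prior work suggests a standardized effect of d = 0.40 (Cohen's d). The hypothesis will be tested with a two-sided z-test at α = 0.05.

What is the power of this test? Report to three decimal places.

Power ≈ 0.483

Noncentrality parameter: δ = d·√(n/2) = 0.40 × √(46/2) = 1.9183
Two-sided α = 0.05 → critical value z_{0.025} = 1.960.
Power = Φ(δ − 1.960) + Φ(−δ − 1.960) = Φ(-0.042) + Φ(-3.878) = 0.4834 + 0.0001 = 0.4834.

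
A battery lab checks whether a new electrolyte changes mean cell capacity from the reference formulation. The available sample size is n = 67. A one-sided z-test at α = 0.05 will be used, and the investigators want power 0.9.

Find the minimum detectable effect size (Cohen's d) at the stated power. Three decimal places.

Required noncentrality: δ = z_{0.05} + z_{0.10} = 1.645 + 1.282 = 2.926.
δ = d·√n ⇒ d = δ/√n = 2.926/√67 = 0.3575.

d ≈ 0.358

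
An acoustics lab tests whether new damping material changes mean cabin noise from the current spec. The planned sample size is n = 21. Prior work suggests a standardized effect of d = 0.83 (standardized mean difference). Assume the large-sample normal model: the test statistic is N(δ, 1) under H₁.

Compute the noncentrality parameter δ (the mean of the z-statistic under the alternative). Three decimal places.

The noncentrality parameter scales effect size by the design's sample-size factor: δ = d·√n = 0.83 × √21 = 3.8035

δ ≈ 3.804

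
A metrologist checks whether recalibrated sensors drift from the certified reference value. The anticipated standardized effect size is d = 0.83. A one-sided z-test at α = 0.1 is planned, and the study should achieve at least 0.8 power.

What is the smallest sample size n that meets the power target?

Set Φ(δ − 1.282) = 0.8; then δ − 1.282 = Φ⁻¹(0.8) = 0.842, giving δ = 2.123.
δ = d·√n ⇒ n = (δ/d)² = (2.123 / 0.83)² = 6.54.
Round up to the next whole unit.

n = 7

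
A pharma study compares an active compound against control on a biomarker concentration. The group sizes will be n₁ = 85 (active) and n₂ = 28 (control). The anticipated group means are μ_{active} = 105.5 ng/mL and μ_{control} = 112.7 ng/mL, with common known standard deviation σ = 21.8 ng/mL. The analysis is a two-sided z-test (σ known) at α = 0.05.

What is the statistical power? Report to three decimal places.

Power ≈ 0.329

Standardized effect: d = |μ_{active} − μ_{control}| / σ = |105.5 − 112.7| / 21.8 = 0.3303
Noncentrality parameter: δ = d / √(1/n₁ + 1/n₂) = 0.3303 / √(1/85 + 1/28) = 1.5157
Two-sided α = 0.05 → critical value z_{0.025} = 1.960.
Power = Φ(δ − 1.960) + Φ(−δ − 1.960) = Φ(-0.444) + Φ(-3.476) = 0.3284 + 0.0003 = 0.3287.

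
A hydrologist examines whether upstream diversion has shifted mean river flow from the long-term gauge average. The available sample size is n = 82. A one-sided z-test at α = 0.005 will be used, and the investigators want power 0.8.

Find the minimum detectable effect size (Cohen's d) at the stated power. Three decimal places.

d ≈ 0.377

Need Φ(δ − 2.576) = 0.8, so δ = 2.576 + 0.842 = 3.417.
δ = d·√n ⇒ d = δ/√n = 3.417/√82 = 0.3774.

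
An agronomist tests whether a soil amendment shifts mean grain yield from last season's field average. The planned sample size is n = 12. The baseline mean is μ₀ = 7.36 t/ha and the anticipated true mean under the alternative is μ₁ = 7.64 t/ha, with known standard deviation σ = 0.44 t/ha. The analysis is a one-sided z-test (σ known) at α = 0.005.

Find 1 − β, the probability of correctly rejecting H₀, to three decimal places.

Standardized effect: d = |μ₁ − μ₀| / σ = |7.64 − 7.36| / 0.44 = 0.6364
Noncentrality parameter: δ = d·√n = 0.6364 × √12 = 2.2044
One-sided α = 0.005 → critical value z_{0.005} = 2.576.
Power = P(Z > 2.576 − δ) = Φ(-0.371) = 0.3552.

Power ≈ 0.355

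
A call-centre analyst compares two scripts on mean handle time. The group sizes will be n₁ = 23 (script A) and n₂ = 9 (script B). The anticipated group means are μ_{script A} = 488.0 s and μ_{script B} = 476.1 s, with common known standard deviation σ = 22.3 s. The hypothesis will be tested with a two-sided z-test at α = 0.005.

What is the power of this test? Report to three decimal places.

Power ≈ 0.074

Standardized effect: d = |μ_{script A} − μ_{script B}| / σ = |488.0 − 476.1| / 22.3 = 0.5336
Noncentrality parameter: δ = d / √(1/n₁ + 1/n₂) = 0.5336 / √(1/23 + 1/9) = 1.3572
Two-sided α = 0.005 → critical value z_{0.0025} = 2.807.
Power = Φ(δ − 2.807) + Φ(−δ − 2.807) = Φ(-1.450) + Φ(-4.164) = 0.0736 + 0.0000 = 0.0736.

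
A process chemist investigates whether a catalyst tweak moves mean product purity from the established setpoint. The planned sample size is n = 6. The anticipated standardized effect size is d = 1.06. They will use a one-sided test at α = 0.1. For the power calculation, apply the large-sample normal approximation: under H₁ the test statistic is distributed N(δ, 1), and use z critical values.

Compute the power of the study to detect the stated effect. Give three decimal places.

Power ≈ 0.906

Noncentrality parameter: δ = d·√n = 1.06 × √6 = 2.5965
One-sided α = 0.1 → critical value z_{0.1} = 1.282.
Power = Φ(δ − 1.282) = Φ(1.315) = 0.9057.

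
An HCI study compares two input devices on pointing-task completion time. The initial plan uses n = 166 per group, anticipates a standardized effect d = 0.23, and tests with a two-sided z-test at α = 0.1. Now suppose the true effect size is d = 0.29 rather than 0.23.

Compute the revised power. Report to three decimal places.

With d = 0.29: δ = d·√(n/2) = 0.29 × √(166/2) = 2.6420. Critical value z_{0.05} = 1.645.
Revised power = Φ(δ − 1.645) + Φ(−δ − 1.645) = Φ(0.997) + Φ(-4.287) = 0.8407 + 0.0000 = 0.8407.

Power ≈ 0.841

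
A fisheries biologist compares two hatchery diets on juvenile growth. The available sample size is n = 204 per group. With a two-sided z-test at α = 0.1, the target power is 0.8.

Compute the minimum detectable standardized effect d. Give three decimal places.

Need Φ(δ − 1.645) = 0.8, so δ = 1.645 + 0.842 = 2.486.
(Lower-tail contribution to power is negligible for δ > 0.)
δ = d·√(n/2) ⇒ d = δ/√(n/2) = 2.486/√(204/2) = 0.2462.

d ≈ 0.246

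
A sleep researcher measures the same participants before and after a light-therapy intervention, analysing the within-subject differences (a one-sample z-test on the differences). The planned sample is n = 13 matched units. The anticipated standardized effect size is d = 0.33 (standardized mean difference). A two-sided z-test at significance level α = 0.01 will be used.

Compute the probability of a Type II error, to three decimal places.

β ≈ 0.917

Noncentrality parameter: δ = d·√n = 0.33 × √13 = 1.1898
Two-sided α = 0.01 → critical value z_{0.005} = 2.576.
Power = Φ(δ − 2.576) + Φ(−δ − 2.576) = Φ(-1.386) + Φ(-3.766) = 0.0829 + 0.0001 = 0.0830.
Type II error: β = 1 − power = 1 − 0.0830 = 0.9170.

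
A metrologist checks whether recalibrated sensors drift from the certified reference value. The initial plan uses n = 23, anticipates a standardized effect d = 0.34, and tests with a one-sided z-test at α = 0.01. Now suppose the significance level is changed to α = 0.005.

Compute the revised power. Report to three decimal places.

Power ≈ 0.172

δ = d·√n = 0.34 × √23 = 1.6306 (unchanged). New critical value: z_{0.005} = 2.576.
Revised power = Φ(δ − 2.576) = Φ(-0.945) = 0.1723.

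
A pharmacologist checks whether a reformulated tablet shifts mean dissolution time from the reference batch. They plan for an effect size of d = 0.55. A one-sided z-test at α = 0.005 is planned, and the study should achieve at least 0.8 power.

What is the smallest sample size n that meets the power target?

For power 0.8 need Φ(δ − z_{0.005}) = 0.8, so δ = z_{0.005} + z_{0.20} = 2.576 + 0.842 = 3.417.
δ = d·√n ⇒ n = (δ/d)² = (3.417 / 0.55)² = 38.61.
Rounding up, n = 39.

n = 39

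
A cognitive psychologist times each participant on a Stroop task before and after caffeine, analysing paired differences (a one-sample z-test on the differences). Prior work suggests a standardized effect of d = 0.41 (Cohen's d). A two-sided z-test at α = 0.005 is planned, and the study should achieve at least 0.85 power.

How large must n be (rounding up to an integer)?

n = 88

For power 0.85 need Φ(δ − z_{0.0025}) = 0.85, so δ = z_{0.0025} + z_{0.15} = 2.807 + 1.036 = 3.843.
(Ignoring the negligible lower-tail rejection probability gives the usual closed-form inversion.)
δ = d·√n ⇒ n = (δ/d)² = (3.843 / 0.41)² = 87.88.
Rounding up, n = 88.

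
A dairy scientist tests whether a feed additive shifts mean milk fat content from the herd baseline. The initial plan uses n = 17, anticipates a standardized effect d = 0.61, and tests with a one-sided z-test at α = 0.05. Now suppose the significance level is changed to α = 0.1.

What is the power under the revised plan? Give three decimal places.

δ = d·√n = 0.61 × √17 = 2.5151 (unchanged). New critical value: z_{0.1} = 1.282.
Revised power = Φ(δ − 1.282) = Φ(1.234) = 0.8913.

Power ≈ 0.891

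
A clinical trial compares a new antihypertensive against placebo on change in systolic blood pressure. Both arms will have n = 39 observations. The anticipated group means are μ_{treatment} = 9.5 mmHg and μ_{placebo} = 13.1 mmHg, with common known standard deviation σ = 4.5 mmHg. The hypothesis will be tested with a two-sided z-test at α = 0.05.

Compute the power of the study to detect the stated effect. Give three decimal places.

Power ≈ 0.942

Standardized effect: d = |μ_{treatment} − μ_{placebo}| / σ = |9.5 − 13.1| / 4.5 = 0.8000
Noncentrality parameter: δ = d·√(n/2) = 0.8000 × √(39/2) = 3.5327
Two-sided α = 0.05 → critical value z_{0.025} = 1.960.
Power = Φ(δ − 1.960) + Φ(−δ − 1.960) = Φ(1.573) + Φ(-5.493) = 0.9421 + 0.0000 = 0.9421.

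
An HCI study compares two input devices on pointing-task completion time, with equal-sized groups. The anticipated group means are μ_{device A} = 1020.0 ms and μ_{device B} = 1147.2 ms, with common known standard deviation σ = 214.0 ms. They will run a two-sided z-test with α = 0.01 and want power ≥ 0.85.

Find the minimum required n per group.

n = 74 per group

Standardized effect: d = |μ_{device A} − μ_{device B}| / σ = |1020.0 − 1147.2| / 214.0 = 0.5944
Set Φ(δ − 2.576) = 0.85; then δ − 2.576 = Φ⁻¹(0.85) = 1.036, giving δ = 3.612.
(For δ > 0 the lower-tail rejection region contributes negligibly to power, so the one-term inversion is standard.)
δ = d·√(n/2) ⇒ n = 2(δ/d)² = 2 × (3.612 / 0.5944)² = 73.87.
Round up to the next whole unit.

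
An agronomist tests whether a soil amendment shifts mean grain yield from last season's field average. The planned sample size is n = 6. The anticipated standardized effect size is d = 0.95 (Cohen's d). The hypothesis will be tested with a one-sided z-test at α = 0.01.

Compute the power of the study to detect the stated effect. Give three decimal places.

Power ≈ 0.500

Noncentrality parameter: δ = d·√n = 0.95 × √6 = 2.3270
One-sided α = 0.01 → critical value z_{0.01} = 2.326.
Power = Φ(δ − 2.326) = Φ(0.001) = 0.5003.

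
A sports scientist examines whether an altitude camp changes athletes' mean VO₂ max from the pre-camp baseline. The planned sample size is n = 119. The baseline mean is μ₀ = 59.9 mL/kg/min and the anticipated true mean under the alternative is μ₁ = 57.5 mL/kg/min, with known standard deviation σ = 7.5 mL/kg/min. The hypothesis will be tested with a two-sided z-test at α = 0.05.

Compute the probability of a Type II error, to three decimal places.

β ≈ 0.063

Standardized effect: d = |μ₁ − μ₀| / σ = |57.5 − 59.9| / 7.5 = 0.3200
Noncentrality parameter: δ = d·√n = 0.3200 × √119 = 3.4908
Two-sided α = 0.05 → critical value z_{0.025} = 1.960.
Power = Φ(δ − 1.960) + Φ(−δ − 1.960) = Φ(1.531) + Φ(-5.451) = 0.9371 + 0.0000 = 0.9371.
Type II error: β = 1 − power = 1 − 0.9371 = 0.0629.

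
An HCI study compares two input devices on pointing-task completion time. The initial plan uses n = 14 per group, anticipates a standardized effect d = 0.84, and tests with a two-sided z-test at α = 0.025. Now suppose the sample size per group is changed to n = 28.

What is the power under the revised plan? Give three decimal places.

With n = 28 per group: δ = d·√(n/2) = 0.84 × √(28/2) = 3.1430. Critical value z_{0.0125} = 2.241.
Revised power = Φ(δ − 2.241) + Φ(−δ − 2.241) = Φ(0.902) + Φ(-5.384) = 0.8164 + 0.0000 = 0.8164.

Power ≈ 0.816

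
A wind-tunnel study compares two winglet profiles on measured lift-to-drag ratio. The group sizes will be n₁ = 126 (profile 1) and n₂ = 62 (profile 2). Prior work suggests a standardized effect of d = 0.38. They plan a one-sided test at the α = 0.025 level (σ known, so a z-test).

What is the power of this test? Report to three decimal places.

Noncentrality parameter: δ = d / √(1/n₁ + 1/n₂) = 0.38 / √(1/126 + 1/62) = 2.4495
One-sided α = 0.025 → critical value z_{0.025} = 1.960.
Power = Φ(δ − 1.960) = Φ(0.490) = 0.6878.

Power ≈ 0.688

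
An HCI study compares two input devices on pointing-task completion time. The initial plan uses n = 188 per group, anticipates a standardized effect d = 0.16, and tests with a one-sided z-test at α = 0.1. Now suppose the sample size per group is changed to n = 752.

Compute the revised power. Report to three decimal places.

Power ≈ 0.966

With n = 752 per group: δ = d·√(n/2) = 0.16 × √(752/2) = 3.1025. Critical value z_{0.1} = 1.282.
Revised power = Φ(δ − 1.282) = Φ(1.821) = 0.9657.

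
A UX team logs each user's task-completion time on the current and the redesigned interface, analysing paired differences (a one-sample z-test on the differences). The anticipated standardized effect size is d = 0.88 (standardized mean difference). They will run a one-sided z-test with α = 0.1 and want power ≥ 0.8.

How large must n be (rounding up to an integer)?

For power 0.8 need Φ(δ − z_{0.1}) = 0.8, so δ = z_{0.1} + z_{0.20} = 1.282 + 0.842 = 2.123.
δ = d·√n ⇒ n = (δ/d)² = (2.123 / 0.88)² = 5.82.
Round up to the next whole unit.

n = 6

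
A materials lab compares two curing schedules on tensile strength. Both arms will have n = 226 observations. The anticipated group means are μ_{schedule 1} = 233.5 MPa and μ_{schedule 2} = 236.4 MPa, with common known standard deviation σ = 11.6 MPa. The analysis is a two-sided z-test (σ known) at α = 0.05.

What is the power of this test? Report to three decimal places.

Power ≈ 0.757

Standardized effect: d = |μ_{schedule 1} − μ_{schedule 2}| / σ = |233.5 − 236.4| / 11.6 = 0.2500
Noncentrality parameter: δ = d·√(n/2) = 0.2500 × √(226/2) = 2.6575
Critical value for a two-sided test at α = 0.05: z_{α/2} = 1.960.
Power = Φ(δ − 1.960) + Φ(−δ − 1.960) = Φ(0.698) + Φ(-4.618) = 0.7573 + 0.0000 = 0.7573.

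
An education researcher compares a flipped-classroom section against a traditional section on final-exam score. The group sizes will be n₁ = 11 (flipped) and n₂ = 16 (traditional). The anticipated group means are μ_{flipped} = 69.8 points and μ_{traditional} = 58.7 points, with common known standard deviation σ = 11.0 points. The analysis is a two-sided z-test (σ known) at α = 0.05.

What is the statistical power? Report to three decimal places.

Standardized effect: d = |μ_{flipped} − μ_{traditional}| / σ = |69.8 − 58.7| / 11.0 = 1.0091
Noncentrality parameter: δ = d / √(1/n₁ + 1/n₂) = 1.0091 / √(1/11 + 1/16) = 2.5763
Critical value for a two-sided test at α = 0.05: z_{α/2} = 1.960.
Power = Φ(δ − 1.960) + Φ(−δ − 1.960) = Φ(0.616) + Φ(-4.536) = 0.7312 + 0.0000 = 0.7312.

Power ≈ 0.731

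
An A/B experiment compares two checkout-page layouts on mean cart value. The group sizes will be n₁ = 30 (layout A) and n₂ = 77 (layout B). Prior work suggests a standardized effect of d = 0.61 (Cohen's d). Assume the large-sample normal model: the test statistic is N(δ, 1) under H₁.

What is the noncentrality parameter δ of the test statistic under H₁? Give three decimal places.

δ = d / √(1/n₁ + 1/n₂) = 0.61 / √(1/30 + 1/77) = 2.8343

δ ≈ 2.834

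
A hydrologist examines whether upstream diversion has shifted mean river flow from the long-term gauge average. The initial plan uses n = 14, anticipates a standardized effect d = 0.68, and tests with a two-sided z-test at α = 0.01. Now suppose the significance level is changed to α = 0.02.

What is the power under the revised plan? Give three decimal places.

Power ≈ 0.586

δ = d·√n = 0.68 × √14 = 2.5443 (unchanged). New critical value: z_{0.01} = 2.326.
Revised power = Φ(δ − 2.326) + Φ(−δ − 2.326) = Φ(0.218) + Φ(-4.871) = 0.5863 + 0.0000 = 0.5863.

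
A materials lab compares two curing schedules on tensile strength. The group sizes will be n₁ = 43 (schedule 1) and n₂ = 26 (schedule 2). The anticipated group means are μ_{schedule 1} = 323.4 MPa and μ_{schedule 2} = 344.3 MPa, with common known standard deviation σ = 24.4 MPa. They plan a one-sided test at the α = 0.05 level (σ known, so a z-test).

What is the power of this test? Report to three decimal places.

Power ≈ 0.964

Standardized effect: d = |μ_{schedule 1} − μ_{schedule 2}| / σ = |323.4 − 344.3| / 24.4 = 0.8566
Noncentrality parameter: δ = d / √(1/n₁ + 1/n₂) = 0.8566 / √(1/43 + 1/26) = 3.4479
One-sided α = 0.05 → critical value z_{0.05} = 1.645.
Power = P(Z > 1.645 − δ) = Φ(1.803) = 0.9643.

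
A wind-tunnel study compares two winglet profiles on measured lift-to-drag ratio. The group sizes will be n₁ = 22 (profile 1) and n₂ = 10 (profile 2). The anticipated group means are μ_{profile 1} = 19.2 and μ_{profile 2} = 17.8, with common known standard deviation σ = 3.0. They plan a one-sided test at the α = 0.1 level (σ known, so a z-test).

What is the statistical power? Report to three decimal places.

Power ≈ 0.477

Standardized effect: d = |μ_{profile 1} − μ_{profile 2}| / σ = |19.2 − 17.8| / 3.0 = 0.4667
Noncentrality parameter: δ = d / √(1/n₁ + 1/n₂) = 0.4667 / √(1/22 + 1/10) = 1.2236
Critical value for a one-sided test at α = 0.1: z_α = 1.282.
Power = P(Z > 1.282 − δ) = Φ(-0.058) = 0.4769.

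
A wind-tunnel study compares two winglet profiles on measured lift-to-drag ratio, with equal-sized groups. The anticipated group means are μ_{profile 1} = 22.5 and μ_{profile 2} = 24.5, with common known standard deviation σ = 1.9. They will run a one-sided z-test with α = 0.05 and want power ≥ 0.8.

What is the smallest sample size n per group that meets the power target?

n = 12 per group

Standardized effect: d = |μ_{profile 1} − μ_{profile 2}| / σ = |22.5 − 24.5| / 1.9 = 1.0526
For power 0.8 need Φ(δ − z_{0.05}) = 0.8, so δ = z_{0.05} + z_{0.20} = 1.645 + 0.842 = 2.486.
δ = d·√(n/2) ⇒ n = 2(δ/d)² = 2 × (2.486 / 1.0526)² = 11.16.
Round up to the next whole unit.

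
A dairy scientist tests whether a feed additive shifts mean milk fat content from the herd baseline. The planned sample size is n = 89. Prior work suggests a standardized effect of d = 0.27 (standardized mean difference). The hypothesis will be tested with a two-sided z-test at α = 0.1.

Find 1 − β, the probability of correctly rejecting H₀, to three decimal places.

Noncentrality parameter: δ = d·√n = 0.27 × √89 = 2.5472
Critical value for a two-sided test at α = 0.1: z_{α/2} = 1.645.
Power = Φ(δ − 1.645) + Φ(−δ − 1.645) = Φ(0.902) + Φ(-4.192) = 0.8166 + 0.0000 = 0.8166.

Power ≈ 0.817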